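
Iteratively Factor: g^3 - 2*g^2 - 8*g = (g - 4)*(g^2 + 2*g) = g*(g - 4)*(g + 2)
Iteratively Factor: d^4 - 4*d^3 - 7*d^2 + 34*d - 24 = (d - 4)*(d^3 - 7*d + 6) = (d - 4)*(d - 1)*(d^2 + d - 6) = (d - 4)*(d - 1)*(d + 3)*(d - 2)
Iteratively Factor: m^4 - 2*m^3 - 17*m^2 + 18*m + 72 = (m - 4)*(m^3 + 2*m^2 - 9*m - 18) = (m - 4)*(m - 3)*(m^2 + 5*m + 6) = (m - 4)*(m - 3)*(m + 2)*(m + 3)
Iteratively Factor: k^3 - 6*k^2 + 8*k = (k)*(k^2 - 6*k + 8) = k*(k - 2)*(k - 4)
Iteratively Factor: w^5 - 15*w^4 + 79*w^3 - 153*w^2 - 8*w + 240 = (w - 3)*(w^4 - 12*w^3 + 43*w^2 - 24*w - 80) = (w - 3)*(w + 1)*(w^3 - 13*w^2 + 56*w - 80) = (w - 4)*(w - 3)*(w + 1)*(w^2 - 9*w + 20) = (w - 5)*(w - 4)*(w - 3)*(w + 1)*(w - 4)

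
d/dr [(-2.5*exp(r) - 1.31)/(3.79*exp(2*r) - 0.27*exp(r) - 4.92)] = (9.475*exp(2*r) + 9.9298*exp(r) + 11.9463)*exp(r)/(14.3641*exp(4*r) - 2.0466*exp(3*r) - 37.2207*exp(2*r) + 2.6568*exp(r) + 24.2064)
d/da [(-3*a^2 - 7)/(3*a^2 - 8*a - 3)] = 4*(6*a^2 + 15*a - 14)/(9*a^4 - 48*a^3 + 46*a^2 + 48*a + 9)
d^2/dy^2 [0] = 0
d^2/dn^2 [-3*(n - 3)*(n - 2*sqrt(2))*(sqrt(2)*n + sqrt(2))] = -18*sqrt(2)*n + 12*sqrt(2) + 24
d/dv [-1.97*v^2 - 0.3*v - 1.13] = -3.94*v - 0.3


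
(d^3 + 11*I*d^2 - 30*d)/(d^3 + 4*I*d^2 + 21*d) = (d^2 + 11*I*d - 30)/(d^2 + 4*I*d + 21)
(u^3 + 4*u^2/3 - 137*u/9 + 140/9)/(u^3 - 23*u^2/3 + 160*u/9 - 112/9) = (u + 5)/(u - 4)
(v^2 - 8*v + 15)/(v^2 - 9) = (v - 5)/(v + 3)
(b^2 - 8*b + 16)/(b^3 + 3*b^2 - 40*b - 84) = (b^2 - 8*b + 16)/(b^3 + 3*b^2 - 40*b - 84)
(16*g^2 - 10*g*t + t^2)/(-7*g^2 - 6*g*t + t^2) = (-16*g^2 + 10*g*t - t^2)/(7*g^2 + 6*g*t - t^2)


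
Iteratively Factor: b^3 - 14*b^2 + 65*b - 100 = (b - 4)*(b^2 - 10*b + 25) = (b - 5)*(b - 4)*(b - 5)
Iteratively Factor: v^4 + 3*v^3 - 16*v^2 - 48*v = (v + 4)*(v^3 - v^2 - 12*v) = v*(v + 4)*(v^2 - v - 12) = v*(v + 3)*(v + 4)*(v - 4)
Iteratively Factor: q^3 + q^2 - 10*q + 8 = (q - 1)*(q^2 + 2*q - 8) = (q - 1)*(q + 4)*(q - 2)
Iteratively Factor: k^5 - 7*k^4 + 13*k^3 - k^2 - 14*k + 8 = (k - 4)*(k^4 - 3*k^3 + k^2 + 3*k - 2) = (k - 4)*(k - 1)*(k^3 - 2*k^2 - k + 2) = (k - 4)*(k - 1)^2*(k^2 - k - 2) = (k - 4)*(k - 1)^2*(k + 1)*(k - 2)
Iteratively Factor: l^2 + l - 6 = (l + 3)*(l - 2)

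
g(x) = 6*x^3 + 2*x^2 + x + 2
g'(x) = 18*x^2 + 4*x + 1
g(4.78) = 707.77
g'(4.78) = 431.39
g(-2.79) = -115.53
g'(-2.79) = 129.95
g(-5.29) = -835.54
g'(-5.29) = 483.55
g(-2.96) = -139.04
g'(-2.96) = 146.87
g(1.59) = 32.76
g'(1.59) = 52.87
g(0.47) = 3.53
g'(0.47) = 6.86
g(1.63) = 34.93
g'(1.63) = 55.34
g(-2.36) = -68.09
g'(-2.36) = 91.81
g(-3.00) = -145.00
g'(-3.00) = 151.00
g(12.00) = 10670.00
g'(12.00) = 2641.00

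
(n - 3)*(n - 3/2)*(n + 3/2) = n^3 - 3*n^2 - 9*n/4 + 27/4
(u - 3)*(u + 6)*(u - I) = u^3 + 3*u^2 - I*u^2 - 18*u - 3*I*u + 18*I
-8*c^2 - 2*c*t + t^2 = (-4*c + t)*(2*c + t)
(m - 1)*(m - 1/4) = m^2 - 5*m/4 + 1/4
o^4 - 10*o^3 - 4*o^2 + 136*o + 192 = (o - 8)*(o - 6)*(o + 2)^2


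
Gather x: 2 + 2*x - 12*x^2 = -12*x^2 + 2*x + 2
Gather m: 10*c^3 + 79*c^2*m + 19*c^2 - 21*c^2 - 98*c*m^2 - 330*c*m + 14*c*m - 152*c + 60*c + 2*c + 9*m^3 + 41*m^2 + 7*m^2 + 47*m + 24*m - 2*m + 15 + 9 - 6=10*c^3 - 2*c^2 - 90*c + 9*m^3 + m^2*(48 - 98*c) + m*(79*c^2 - 316*c + 69) + 18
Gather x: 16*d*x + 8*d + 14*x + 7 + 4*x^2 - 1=8*d + 4*x^2 + x*(16*d + 14) + 6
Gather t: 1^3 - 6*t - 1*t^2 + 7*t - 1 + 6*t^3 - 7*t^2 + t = 6*t^3 - 8*t^2 + 2*t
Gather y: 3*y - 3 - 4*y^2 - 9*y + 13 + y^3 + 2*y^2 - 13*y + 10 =y^3 - 2*y^2 - 19*y + 20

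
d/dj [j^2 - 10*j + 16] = 2*j - 10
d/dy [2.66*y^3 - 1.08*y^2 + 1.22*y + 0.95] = 7.98*y^2 - 2.16*y + 1.22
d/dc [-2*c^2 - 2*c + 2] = -4*c - 2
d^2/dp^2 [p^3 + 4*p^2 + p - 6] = 6*p + 8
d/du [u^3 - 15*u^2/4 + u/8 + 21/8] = 3*u^2 - 15*u/2 + 1/8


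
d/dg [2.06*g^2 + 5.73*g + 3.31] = 4.12*g + 5.73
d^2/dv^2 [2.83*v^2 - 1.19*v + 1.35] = 5.66000000000000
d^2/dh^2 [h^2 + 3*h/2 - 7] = 2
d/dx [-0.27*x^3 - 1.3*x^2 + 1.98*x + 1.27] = -0.81*x^2 - 2.6*x + 1.98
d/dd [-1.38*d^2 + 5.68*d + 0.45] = 5.68 - 2.76*d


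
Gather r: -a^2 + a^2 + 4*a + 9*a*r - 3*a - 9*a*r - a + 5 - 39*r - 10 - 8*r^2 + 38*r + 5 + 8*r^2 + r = 0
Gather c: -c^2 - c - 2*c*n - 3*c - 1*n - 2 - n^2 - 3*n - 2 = -c^2 + c*(-2*n - 4) - n^2 - 4*n - 4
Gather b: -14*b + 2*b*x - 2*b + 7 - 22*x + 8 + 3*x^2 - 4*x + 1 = b*(2*x - 16) + 3*x^2 - 26*x + 16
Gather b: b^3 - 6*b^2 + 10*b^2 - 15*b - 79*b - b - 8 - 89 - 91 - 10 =b^3 + 4*b^2 - 95*b - 198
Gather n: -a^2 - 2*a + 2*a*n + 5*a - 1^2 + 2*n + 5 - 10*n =-a^2 + 3*a + n*(2*a - 8) + 4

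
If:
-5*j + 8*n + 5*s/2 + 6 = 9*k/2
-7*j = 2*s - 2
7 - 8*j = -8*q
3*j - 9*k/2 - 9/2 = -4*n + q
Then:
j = 2/7 - 2*s/7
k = -71*s/63 - 299/126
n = -9*s/8 - 61/32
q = -2*s/7 - 33/56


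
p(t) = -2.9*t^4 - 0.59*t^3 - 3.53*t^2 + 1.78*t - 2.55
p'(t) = -11.6*t^3 - 1.77*t^2 - 7.06*t + 1.78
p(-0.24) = -3.18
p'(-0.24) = 3.53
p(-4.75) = -1503.71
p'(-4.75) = 1238.57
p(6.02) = -4057.24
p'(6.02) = -2635.61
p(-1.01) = -10.36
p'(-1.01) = 19.06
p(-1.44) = -23.14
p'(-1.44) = 42.91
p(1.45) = -22.01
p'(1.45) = -47.54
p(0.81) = -4.99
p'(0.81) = -11.26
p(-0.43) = -4.02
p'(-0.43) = 5.41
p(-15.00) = -145644.75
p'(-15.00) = 38859.43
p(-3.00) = -258.63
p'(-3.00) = 320.23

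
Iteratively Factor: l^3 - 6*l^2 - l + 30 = (l + 2)*(l^2 - 8*l + 15) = (l - 5)*(l + 2)*(l - 3)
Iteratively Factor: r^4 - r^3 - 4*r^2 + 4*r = (r)*(r^3 - r^2 - 4*r + 4) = r*(r + 2)*(r^2 - 3*r + 2) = r*(r - 1)*(r + 2)*(r - 2)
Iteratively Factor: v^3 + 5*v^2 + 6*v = (v)*(v^2 + 5*v + 6) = v*(v + 3)*(v + 2)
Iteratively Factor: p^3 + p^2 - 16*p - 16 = (p + 1)*(p^2 - 16) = (p - 4)*(p + 1)*(p + 4)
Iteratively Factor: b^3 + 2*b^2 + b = (b)*(b^2 + 2*b + 1) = b*(b + 1)*(b + 1)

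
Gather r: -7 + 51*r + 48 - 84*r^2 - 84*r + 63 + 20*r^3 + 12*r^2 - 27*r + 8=20*r^3 - 72*r^2 - 60*r + 112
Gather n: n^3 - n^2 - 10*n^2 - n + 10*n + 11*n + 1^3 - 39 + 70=n^3 - 11*n^2 + 20*n + 32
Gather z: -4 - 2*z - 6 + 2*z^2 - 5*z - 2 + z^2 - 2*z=3*z^2 - 9*z - 12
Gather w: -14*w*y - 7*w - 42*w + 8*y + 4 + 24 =w*(-14*y - 49) + 8*y + 28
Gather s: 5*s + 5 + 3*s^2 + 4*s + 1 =3*s^2 + 9*s + 6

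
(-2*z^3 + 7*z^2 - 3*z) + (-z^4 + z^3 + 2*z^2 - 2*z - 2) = -z^4 - z^3 + 9*z^2 - 5*z - 2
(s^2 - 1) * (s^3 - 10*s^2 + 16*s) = s^5 - 10*s^4 + 15*s^3 + 10*s^2 - 16*s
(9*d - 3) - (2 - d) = 10*d - 5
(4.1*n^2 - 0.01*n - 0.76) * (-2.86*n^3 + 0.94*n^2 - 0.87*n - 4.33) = -11.726*n^5 + 3.8826*n^4 - 1.4028*n^3 - 18.4587*n^2 + 0.7045*n + 3.2908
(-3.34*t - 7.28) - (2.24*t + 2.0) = -5.58*t - 9.28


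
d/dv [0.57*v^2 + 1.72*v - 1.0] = 1.14*v + 1.72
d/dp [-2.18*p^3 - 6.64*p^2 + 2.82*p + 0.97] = -6.54*p^2 - 13.28*p + 2.82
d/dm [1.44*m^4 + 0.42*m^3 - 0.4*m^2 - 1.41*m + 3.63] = 5.76*m^3 + 1.26*m^2 - 0.8*m - 1.41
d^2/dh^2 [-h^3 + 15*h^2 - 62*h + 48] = 30 - 6*h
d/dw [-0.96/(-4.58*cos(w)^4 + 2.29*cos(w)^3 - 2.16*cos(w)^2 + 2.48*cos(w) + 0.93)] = (17.5872*cos(w)^3 - 6.5952*cos(w)^2 + 4.1472*cos(w) - 2.3808)*sin(w)/(-4.58*cos(w)^4 + 2.29*cos(w)^3 - 2.16*cos(w)^2 + 2.48*cos(w) + 0.93)^2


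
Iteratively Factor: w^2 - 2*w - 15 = (w - 5)*(w + 3)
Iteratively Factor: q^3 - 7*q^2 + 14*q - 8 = (q - 4)*(q^2 - 3*q + 2) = (q - 4)*(q - 2)*(q - 1)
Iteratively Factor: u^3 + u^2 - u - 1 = (u - 1)*(u^2 + 2*u + 1) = (u - 1)*(u + 1)*(u + 1)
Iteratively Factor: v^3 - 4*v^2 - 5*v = (v - 5)*(v^2 + v) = (v - 5)*(v + 1)*(v)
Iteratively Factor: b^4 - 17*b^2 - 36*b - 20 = (b + 2)*(b^3 - 2*b^2 - 13*b - 10) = (b + 1)*(b + 2)*(b^2 - 3*b - 10) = (b - 5)*(b + 1)*(b + 2)*(b + 2)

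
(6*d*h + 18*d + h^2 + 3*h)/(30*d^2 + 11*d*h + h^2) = (h + 3)/(5*d + h)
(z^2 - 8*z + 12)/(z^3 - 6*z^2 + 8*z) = (z - 6)/(z*(z - 4))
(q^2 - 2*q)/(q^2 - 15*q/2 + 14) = 2*q*(q - 2)/(2*q^2 - 15*q + 28)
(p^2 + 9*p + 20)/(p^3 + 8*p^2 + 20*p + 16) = (p + 5)/(p^2 + 4*p + 4)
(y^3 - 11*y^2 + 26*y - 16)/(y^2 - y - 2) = (y^2 - 9*y + 8)/(y + 1)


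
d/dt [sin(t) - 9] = cos(t)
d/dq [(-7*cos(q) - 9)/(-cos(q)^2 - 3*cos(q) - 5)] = (7*cos(q)^2 + 18*cos(q) - 8)*sin(q)/(cos(q)^2 + 3*cos(q) + 5)^2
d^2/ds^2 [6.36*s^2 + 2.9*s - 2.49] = 12.7200000000000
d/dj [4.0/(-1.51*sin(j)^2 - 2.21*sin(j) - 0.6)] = (12.08*sin(j) + 8.84)*cos(j)/(1.51*sin(j)^2 + 2.21*sin(j) + 0.6)^2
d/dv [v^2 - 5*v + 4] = 2*v - 5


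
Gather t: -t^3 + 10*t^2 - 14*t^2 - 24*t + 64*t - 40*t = -t^3 - 4*t^2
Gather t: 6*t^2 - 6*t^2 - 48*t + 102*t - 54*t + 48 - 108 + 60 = 0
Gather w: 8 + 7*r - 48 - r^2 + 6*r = -r^2 + 13*r - 40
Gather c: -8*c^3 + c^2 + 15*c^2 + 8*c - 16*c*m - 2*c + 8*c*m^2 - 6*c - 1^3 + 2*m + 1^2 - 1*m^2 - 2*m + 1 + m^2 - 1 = -8*c^3 + 16*c^2 + c*(8*m^2 - 16*m)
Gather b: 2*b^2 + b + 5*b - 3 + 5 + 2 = 2*b^2 + 6*b + 4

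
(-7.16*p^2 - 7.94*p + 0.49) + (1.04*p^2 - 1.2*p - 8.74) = -6.12*p^2 - 9.14*p - 8.25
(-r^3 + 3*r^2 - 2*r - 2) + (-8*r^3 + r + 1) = -9*r^3 + 3*r^2 - r - 1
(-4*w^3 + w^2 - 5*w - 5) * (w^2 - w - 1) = -4*w^5 + 5*w^4 - 2*w^3 - w^2 + 10*w + 5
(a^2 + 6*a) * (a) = a^3 + 6*a^2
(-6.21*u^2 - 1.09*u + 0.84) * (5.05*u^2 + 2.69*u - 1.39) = -31.3605*u^4 - 22.2094*u^3 + 9.9418*u^2 + 3.7747*u - 1.1676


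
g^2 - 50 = (g - 5*sqrt(2))*(g + 5*sqrt(2))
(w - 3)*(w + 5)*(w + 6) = w^3 + 8*w^2 - 3*w - 90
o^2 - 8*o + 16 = (o - 4)^2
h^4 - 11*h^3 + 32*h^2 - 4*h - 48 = (h - 6)*(h - 4)*(h - 2)*(h + 1)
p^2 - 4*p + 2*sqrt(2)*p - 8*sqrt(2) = (p - 4)*(p + 2*sqrt(2))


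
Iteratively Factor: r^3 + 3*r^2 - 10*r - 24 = (r + 4)*(r^2 - r - 6) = (r + 2)*(r + 4)*(r - 3)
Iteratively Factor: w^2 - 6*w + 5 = (w - 5)*(w - 1)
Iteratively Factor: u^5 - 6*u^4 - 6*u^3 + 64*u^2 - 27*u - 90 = (u + 1)*(u^4 - 7*u^3 + u^2 + 63*u - 90) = (u - 3)*(u + 1)*(u^3 - 4*u^2 - 11*u + 30) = (u - 3)*(u + 1)*(u + 3)*(u^2 - 7*u + 10) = (u - 5)*(u - 3)*(u + 1)*(u + 3)*(u - 2)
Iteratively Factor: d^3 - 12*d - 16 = (d + 2)*(d^2 - 2*d - 8) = (d - 4)*(d + 2)*(d + 2)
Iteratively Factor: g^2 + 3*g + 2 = (g + 2)*(g + 1)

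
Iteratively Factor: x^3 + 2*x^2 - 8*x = (x - 2)*(x^2 + 4*x) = x*(x - 2)*(x + 4)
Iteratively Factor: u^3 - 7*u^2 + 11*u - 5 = (u - 1)*(u^2 - 6*u + 5) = (u - 5)*(u - 1)*(u - 1)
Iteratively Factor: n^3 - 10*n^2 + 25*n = (n - 5)*(n^2 - 5*n) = (n - 5)^2*(n)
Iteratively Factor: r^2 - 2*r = (r)*(r - 2)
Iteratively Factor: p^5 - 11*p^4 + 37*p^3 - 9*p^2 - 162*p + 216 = (p - 3)*(p^4 - 8*p^3 + 13*p^2 + 30*p - 72) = (p - 3)^2*(p^3 - 5*p^2 - 2*p + 24) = (p - 3)^3*(p^2 - 2*p - 8) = (p - 3)^3*(p + 2)*(p - 4)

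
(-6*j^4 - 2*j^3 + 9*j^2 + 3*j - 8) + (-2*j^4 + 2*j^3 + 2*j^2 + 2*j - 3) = -8*j^4 + 11*j^2 + 5*j - 11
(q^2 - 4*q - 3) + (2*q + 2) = q^2 - 2*q - 1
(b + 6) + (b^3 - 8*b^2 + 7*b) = b^3 - 8*b^2 + 8*b + 6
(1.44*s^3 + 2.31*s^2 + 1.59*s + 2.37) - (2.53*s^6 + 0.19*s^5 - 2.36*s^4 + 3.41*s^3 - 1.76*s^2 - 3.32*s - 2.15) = -2.53*s^6 - 0.19*s^5 + 2.36*s^4 - 1.97*s^3 + 4.07*s^2 + 4.91*s + 4.52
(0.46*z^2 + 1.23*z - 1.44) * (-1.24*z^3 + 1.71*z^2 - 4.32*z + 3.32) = -0.5704*z^5 - 0.7386*z^4 + 1.9017*z^3 - 6.2488*z^2 + 10.3044*z - 4.7808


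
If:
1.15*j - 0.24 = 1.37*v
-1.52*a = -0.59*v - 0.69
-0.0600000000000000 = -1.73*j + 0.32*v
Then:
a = 0.39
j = 0.00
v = -0.17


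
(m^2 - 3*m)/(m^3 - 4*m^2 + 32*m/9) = 9*(m - 3)/(9*m^2 - 36*m + 32)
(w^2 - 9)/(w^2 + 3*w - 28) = (w^2 - 9)/(w^2 + 3*w - 28)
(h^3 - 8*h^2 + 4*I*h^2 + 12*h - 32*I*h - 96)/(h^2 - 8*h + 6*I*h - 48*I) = h - 2*I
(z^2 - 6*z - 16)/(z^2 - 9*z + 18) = (z^2 - 6*z - 16)/(z^2 - 9*z + 18)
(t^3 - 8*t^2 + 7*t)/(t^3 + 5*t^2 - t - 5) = t*(t - 7)/(t^2 + 6*t + 5)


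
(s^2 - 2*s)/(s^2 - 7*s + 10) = s/(s - 5)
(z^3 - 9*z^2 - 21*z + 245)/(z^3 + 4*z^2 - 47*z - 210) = (z - 7)/(z + 6)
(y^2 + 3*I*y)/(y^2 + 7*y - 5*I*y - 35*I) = y*(y + 3*I)/(y^2 + y*(7 - 5*I) - 35*I)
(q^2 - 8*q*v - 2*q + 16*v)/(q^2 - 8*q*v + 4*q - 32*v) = (q - 2)/(q + 4)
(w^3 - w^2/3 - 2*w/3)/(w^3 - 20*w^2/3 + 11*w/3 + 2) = w*(3*w + 2)/(3*w^2 - 17*w - 6)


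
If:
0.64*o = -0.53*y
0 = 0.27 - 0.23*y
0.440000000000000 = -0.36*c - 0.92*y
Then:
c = -4.22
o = -0.97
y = 1.17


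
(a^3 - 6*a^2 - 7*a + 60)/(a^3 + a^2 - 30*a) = (a^2 - a - 12)/(a*(a + 6))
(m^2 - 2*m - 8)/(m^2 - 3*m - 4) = (m + 2)/(m + 1)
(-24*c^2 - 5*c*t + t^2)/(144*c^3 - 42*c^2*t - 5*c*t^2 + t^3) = (3*c + t)/(-18*c^2 + 3*c*t + t^2)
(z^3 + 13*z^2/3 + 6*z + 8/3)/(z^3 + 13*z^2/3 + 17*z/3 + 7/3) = (3*z^2 + 10*z + 8)/(3*z^2 + 10*z + 7)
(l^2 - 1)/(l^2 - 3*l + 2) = (l + 1)/(l - 2)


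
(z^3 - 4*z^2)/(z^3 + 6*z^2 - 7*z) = z*(z - 4)/(z^2 + 6*z - 7)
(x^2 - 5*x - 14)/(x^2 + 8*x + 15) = (x^2 - 5*x - 14)/(x^2 + 8*x + 15)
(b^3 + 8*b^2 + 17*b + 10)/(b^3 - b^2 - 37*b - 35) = (b + 2)/(b - 7)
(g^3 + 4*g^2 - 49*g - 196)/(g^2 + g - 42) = (g^2 - 3*g - 28)/(g - 6)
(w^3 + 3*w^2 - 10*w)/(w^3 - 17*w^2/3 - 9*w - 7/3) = 3*w*(-w^2 - 3*w + 10)/(-3*w^3 + 17*w^2 + 27*w + 7)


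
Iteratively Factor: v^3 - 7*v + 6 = (v - 1)*(v^2 + v - 6) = (v - 1)*(v + 3)*(v - 2)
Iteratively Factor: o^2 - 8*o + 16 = (o - 4)*(o - 4)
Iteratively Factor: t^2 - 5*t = (t)*(t - 5)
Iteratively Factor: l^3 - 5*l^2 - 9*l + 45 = (l - 5)*(l^2 - 9) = (l - 5)*(l + 3)*(l - 3)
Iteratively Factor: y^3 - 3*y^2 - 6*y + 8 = (y - 1)*(y^2 - 2*y - 8) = (y - 1)*(y + 2)*(y - 4)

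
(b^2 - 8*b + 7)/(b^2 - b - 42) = (b - 1)/(b + 6)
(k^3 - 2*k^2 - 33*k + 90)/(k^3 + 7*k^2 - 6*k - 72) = (k - 5)/(k + 4)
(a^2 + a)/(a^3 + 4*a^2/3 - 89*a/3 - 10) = 3*a*(a + 1)/(3*a^3 + 4*a^2 - 89*a - 30)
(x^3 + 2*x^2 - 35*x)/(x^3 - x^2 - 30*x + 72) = x*(x^2 + 2*x - 35)/(x^3 - x^2 - 30*x + 72)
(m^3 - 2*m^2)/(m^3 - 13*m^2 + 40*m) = m*(m - 2)/(m^2 - 13*m + 40)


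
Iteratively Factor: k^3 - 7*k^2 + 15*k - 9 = (k - 3)*(k^2 - 4*k + 3) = (k - 3)^2*(k - 1)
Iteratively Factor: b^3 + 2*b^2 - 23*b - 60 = (b + 3)*(b^2 - b - 20) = (b + 3)*(b + 4)*(b - 5)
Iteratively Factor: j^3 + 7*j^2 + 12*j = (j + 3)*(j^2 + 4*j) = j*(j + 3)*(j + 4)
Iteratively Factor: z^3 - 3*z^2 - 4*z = (z - 4)*(z^2 + z) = z*(z - 4)*(z + 1)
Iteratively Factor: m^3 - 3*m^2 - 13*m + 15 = (m - 1)*(m^2 - 2*m - 15) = (m - 1)*(m + 3)*(m - 5)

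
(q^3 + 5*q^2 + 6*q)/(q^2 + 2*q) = q + 3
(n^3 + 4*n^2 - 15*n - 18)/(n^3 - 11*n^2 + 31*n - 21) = (n^2 + 7*n + 6)/(n^2 - 8*n + 7)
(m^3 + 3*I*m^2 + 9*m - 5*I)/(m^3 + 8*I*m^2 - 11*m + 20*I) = (m - I)/(m + 4*I)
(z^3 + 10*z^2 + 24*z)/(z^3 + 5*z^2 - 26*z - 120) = z/(z - 5)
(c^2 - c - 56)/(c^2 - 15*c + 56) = (c + 7)/(c - 7)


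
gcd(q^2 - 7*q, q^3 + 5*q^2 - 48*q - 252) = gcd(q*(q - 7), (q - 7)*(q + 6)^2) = q - 7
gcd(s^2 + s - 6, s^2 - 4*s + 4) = s - 2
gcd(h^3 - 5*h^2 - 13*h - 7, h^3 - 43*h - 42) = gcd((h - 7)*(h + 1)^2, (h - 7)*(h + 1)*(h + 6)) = h^2 - 6*h - 7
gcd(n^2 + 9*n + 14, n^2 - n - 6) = n + 2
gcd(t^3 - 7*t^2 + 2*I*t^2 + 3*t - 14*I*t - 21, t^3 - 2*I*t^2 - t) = t - I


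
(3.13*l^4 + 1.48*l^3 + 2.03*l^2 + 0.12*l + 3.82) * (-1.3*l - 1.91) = -4.069*l^5 - 7.9023*l^4 - 5.4658*l^3 - 4.0333*l^2 - 5.1952*l - 7.2962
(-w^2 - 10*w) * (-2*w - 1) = 2*w^3 + 21*w^2 + 10*w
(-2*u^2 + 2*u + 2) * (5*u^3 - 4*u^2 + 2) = -10*u^5 + 18*u^4 + 2*u^3 - 12*u^2 + 4*u + 4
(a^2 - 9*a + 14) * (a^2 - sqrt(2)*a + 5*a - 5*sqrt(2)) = a^4 - 4*a^3 - sqrt(2)*a^3 - 31*a^2 + 4*sqrt(2)*a^2 + 31*sqrt(2)*a + 70*a - 70*sqrt(2)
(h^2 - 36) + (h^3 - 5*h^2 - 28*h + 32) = h^3 - 4*h^2 - 28*h - 4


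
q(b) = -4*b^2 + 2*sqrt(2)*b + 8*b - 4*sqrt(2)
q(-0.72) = -15.53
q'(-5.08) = 51.47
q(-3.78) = -103.74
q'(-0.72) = 16.59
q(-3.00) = -74.14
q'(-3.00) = 34.83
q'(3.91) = -20.45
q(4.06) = -27.63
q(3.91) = -24.47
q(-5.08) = -163.89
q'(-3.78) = 41.07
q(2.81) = -6.81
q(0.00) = -5.66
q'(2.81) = -11.65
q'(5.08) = -29.81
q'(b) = -8*b + 2*sqrt(2) + 8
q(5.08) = -53.87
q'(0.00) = 10.83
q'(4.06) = -21.65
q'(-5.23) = 52.67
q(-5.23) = -171.70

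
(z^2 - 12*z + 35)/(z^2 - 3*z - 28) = (z - 5)/(z + 4)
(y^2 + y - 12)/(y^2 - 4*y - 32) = (y - 3)/(y - 8)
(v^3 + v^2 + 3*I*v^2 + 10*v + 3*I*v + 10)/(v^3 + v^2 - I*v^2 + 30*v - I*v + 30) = (v - 2*I)/(v - 6*I)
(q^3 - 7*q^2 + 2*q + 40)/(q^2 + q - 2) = (q^2 - 9*q + 20)/(q - 1)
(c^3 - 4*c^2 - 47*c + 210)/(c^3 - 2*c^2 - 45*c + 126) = (c - 5)/(c - 3)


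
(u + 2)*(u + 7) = u^2 + 9*u + 14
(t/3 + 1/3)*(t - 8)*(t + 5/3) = t^3/3 - 16*t^2/9 - 59*t/9 - 40/9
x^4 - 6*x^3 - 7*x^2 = x^2*(x - 7)*(x + 1)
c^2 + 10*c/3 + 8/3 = (c + 4/3)*(c + 2)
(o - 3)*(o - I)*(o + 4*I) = o^3 - 3*o^2 + 3*I*o^2 + 4*o - 9*I*o - 12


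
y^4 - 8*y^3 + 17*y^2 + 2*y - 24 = (y - 4)*(y - 3)*(y - 2)*(y + 1)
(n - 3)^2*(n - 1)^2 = n^4 - 8*n^3 + 22*n^2 - 24*n + 9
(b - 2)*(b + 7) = b^2 + 5*b - 14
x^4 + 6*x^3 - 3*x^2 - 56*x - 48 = (x - 3)*(x + 1)*(x + 4)^2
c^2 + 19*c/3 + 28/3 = (c + 7/3)*(c + 4)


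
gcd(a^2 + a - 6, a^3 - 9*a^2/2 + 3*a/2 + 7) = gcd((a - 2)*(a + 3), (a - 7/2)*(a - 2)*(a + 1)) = a - 2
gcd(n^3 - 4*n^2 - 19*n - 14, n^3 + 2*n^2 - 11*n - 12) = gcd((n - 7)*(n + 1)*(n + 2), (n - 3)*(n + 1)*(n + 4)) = n + 1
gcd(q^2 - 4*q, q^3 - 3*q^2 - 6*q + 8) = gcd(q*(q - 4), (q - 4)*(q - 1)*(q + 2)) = q - 4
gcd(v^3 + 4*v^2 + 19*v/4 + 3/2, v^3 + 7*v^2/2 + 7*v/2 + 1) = v^2 + 5*v/2 + 1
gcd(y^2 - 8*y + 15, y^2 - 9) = y - 3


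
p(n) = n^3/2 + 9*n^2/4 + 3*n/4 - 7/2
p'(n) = 3*n^2/2 + 9*n/2 + 3/4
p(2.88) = 29.27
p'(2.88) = 26.15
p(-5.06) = -14.46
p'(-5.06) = 16.39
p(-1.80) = -0.48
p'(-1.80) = -2.49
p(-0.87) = -2.78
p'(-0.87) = -2.03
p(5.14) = 127.70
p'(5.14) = 63.51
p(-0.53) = -3.34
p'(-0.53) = -1.21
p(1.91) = 9.62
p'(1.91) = 14.82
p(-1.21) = -2.00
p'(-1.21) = -2.50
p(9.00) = 550.00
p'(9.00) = 162.75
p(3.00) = 32.50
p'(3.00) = 27.75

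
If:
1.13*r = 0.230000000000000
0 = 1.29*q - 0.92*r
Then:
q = 0.15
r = 0.20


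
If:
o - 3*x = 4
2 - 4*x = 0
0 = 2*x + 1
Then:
No Solution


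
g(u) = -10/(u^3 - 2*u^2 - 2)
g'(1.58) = 1.26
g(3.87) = -0.38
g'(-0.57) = 4.05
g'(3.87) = 0.44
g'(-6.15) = 0.01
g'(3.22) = 1.61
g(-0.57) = 3.53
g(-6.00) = 0.03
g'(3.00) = 3.06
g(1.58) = 3.28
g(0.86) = 3.52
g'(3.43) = 0.98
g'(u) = -10*(-3*u^2 + 4*u)/(u^3 - 2*u^2 - 2)^2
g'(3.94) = 0.39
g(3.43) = -0.67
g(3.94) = -0.36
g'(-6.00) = 0.02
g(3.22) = -0.94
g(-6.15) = 0.03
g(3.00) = -1.43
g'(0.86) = -1.51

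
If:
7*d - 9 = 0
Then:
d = 9/7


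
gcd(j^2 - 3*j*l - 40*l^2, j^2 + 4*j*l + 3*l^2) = 1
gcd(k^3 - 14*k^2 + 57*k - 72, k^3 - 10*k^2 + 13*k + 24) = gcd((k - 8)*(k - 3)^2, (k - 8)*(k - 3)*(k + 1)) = k^2 - 11*k + 24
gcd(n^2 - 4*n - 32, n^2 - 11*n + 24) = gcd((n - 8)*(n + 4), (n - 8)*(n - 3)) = n - 8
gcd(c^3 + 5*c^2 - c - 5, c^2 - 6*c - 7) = c + 1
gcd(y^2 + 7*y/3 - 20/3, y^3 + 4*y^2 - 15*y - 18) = 1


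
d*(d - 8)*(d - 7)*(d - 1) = d^4 - 16*d^3 + 71*d^2 - 56*d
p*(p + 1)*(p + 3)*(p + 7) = p^4 + 11*p^3 + 31*p^2 + 21*p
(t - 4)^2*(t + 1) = t^3 - 7*t^2 + 8*t + 16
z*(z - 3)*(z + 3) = z^3 - 9*z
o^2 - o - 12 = (o - 4)*(o + 3)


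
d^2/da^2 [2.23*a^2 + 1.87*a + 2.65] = 4.46000000000000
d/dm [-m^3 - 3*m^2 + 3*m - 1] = -3*m^2 - 6*m + 3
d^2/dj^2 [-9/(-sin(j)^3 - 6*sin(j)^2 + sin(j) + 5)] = 9*(-9*sin(j)^6 - 66*sin(j)^5 - 130*sin(j)^4 + 69*sin(j)^3 + 89*sin(j)^2 - sin(j) + 62)/(-sin(j)*cos(j)^2 - 6*cos(j)^2 + 1)^3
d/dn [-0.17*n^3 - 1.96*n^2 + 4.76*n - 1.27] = -0.51*n^2 - 3.92*n + 4.76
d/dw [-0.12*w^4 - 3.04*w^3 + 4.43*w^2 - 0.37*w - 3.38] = -0.48*w^3 - 9.12*w^2 + 8.86*w - 0.37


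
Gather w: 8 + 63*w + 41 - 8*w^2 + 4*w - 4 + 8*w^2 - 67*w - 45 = 0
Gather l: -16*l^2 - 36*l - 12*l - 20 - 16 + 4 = -16*l^2 - 48*l - 32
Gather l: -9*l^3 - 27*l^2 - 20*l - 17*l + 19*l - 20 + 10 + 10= -9*l^3 - 27*l^2 - 18*l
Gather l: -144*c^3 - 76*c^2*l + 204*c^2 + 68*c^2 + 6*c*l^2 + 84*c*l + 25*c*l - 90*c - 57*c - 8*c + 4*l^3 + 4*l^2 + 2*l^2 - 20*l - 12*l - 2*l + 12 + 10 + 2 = -144*c^3 + 272*c^2 - 155*c + 4*l^3 + l^2*(6*c + 6) + l*(-76*c^2 + 109*c - 34) + 24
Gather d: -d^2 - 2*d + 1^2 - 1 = -d^2 - 2*d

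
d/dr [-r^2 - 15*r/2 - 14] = -2*r - 15/2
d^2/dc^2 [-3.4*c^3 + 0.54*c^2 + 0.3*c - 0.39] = 1.08 - 20.4*c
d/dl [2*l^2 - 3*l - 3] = 4*l - 3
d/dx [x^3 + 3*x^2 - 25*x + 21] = 3*x^2 + 6*x - 25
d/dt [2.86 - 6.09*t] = -6.09000000000000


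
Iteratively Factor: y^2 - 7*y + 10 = (y - 2)*(y - 5)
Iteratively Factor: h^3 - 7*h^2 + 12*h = (h - 4)*(h^2 - 3*h) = h*(h - 4)*(h - 3)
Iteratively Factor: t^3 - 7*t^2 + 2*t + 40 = (t + 2)*(t^2 - 9*t + 20) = (t - 5)*(t + 2)*(t - 4)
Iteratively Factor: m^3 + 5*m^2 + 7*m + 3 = (m + 1)*(m^2 + 4*m + 3) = (m + 1)^2*(m + 3)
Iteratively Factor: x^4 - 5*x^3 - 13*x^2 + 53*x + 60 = (x + 1)*(x^3 - 6*x^2 - 7*x + 60) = (x + 1)*(x + 3)*(x^2 - 9*x + 20) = (x - 5)*(x + 1)*(x + 3)*(x - 4)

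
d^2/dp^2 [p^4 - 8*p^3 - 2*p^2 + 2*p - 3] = 12*p^2 - 48*p - 4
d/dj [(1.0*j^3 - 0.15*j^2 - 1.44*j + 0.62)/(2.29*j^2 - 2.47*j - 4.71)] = (2.29*j^4 - 4.94*j^3 - 10.4619*j^2 - 1.4266*j + 8.3138)/(5.2441*j^4 - 11.3126*j^3 - 15.4709*j^2 + 23.2674*j + 22.1841)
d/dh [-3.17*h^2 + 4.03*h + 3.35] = 4.03 - 6.34*h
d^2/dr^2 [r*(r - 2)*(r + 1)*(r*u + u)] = 6*u*(2*r^2 - 1)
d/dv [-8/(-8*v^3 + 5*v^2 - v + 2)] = 8*(-24*v^2 + 10*v - 1)/(8*v^3 - 5*v^2 + v - 2)^2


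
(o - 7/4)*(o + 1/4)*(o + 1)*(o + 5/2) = o^4 + 2*o^3 - 51*o^2/16 - 169*o/32 - 35/32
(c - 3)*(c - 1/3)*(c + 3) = c^3 - c^2/3 - 9*c + 3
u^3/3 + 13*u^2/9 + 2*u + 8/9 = (u/3 + 1/3)*(u + 4/3)*(u + 2)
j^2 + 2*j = j*(j + 2)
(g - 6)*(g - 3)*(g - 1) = g^3 - 10*g^2 + 27*g - 18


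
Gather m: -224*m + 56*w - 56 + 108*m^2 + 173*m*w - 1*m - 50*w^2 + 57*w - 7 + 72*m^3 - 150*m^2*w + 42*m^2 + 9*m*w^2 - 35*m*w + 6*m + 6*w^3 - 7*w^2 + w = 72*m^3 + m^2*(150 - 150*w) + m*(9*w^2 + 138*w - 219) + 6*w^3 - 57*w^2 + 114*w - 63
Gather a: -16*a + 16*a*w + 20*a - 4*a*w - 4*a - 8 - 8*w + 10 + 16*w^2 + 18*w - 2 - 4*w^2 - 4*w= 12*a*w + 12*w^2 + 6*w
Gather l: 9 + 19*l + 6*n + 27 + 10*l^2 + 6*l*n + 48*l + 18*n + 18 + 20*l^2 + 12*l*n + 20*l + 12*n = 30*l^2 + l*(18*n + 87) + 36*n + 54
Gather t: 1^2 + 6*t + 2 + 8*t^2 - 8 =8*t^2 + 6*t - 5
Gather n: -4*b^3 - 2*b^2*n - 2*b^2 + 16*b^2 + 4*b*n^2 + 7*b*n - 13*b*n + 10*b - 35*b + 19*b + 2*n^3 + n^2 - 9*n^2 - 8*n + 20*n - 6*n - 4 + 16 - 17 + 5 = -4*b^3 + 14*b^2 - 6*b + 2*n^3 + n^2*(4*b - 8) + n*(-2*b^2 - 6*b + 6)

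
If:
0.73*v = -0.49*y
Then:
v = -0.671232876712329*y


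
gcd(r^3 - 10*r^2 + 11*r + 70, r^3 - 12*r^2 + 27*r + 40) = r - 5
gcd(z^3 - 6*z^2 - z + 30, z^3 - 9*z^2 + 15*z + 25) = z - 5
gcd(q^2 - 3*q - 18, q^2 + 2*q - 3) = q + 3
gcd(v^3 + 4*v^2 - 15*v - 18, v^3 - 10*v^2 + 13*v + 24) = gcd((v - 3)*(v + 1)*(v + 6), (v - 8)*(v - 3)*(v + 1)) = v^2 - 2*v - 3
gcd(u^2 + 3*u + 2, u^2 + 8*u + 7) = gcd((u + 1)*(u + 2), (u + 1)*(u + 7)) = u + 1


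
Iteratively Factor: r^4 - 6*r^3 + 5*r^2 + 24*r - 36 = (r - 3)*(r^3 - 3*r^2 - 4*r + 12) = (r - 3)*(r + 2)*(r^2 - 5*r + 6) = (r - 3)^2*(r + 2)*(r - 2)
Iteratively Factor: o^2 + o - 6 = (o + 3)*(o - 2)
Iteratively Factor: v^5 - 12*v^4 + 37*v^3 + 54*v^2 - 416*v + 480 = (v + 3)*(v^4 - 15*v^3 + 82*v^2 - 192*v + 160) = (v - 2)*(v + 3)*(v^3 - 13*v^2 + 56*v - 80) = (v - 4)*(v - 2)*(v + 3)*(v^2 - 9*v + 20) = (v - 5)*(v - 4)*(v - 2)*(v + 3)*(v - 4)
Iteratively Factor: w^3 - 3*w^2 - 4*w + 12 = (w - 2)*(w^2 - w - 6) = (w - 3)*(w - 2)*(w + 2)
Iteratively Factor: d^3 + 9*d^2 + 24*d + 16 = (d + 4)*(d^2 + 5*d + 4) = (d + 4)^2*(d + 1)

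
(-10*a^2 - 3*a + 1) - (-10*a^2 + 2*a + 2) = -5*a - 1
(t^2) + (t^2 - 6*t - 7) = 2*t^2 - 6*t - 7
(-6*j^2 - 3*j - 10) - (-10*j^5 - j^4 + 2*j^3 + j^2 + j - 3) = 10*j^5 + j^4 - 2*j^3 - 7*j^2 - 4*j - 7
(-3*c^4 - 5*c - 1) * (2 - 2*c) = 6*c^5 - 6*c^4 + 10*c^2 - 8*c - 2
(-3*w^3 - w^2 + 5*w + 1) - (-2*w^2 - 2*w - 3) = -3*w^3 + w^2 + 7*w + 4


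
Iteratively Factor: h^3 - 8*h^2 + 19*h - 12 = (h - 1)*(h^2 - 7*h + 12) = (h - 4)*(h - 1)*(h - 3)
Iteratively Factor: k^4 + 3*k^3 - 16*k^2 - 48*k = (k + 4)*(k^3 - k^2 - 12*k) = (k + 3)*(k + 4)*(k^2 - 4*k) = k*(k + 3)*(k + 4)*(k - 4)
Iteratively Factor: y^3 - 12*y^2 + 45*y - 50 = (y - 2)*(y^2 - 10*y + 25) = (y - 5)*(y - 2)*(y - 5)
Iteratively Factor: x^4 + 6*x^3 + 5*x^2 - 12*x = (x - 1)*(x^3 + 7*x^2 + 12*x) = x*(x - 1)*(x^2 + 7*x + 12) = x*(x - 1)*(x + 3)*(x + 4)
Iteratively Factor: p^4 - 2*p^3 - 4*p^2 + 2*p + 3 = (p + 1)*(p^3 - 3*p^2 - p + 3) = (p - 1)*(p + 1)*(p^2 - 2*p - 3) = (p - 3)*(p - 1)*(p + 1)*(p + 1)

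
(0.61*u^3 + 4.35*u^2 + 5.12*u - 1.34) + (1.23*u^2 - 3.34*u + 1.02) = 0.61*u^3 + 5.58*u^2 + 1.78*u - 0.32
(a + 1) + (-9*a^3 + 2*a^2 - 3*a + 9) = -9*a^3 + 2*a^2 - 2*a + 10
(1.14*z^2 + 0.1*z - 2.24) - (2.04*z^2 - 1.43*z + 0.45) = -0.9*z^2 + 1.53*z - 2.69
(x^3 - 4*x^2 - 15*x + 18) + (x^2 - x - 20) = x^3 - 3*x^2 - 16*x - 2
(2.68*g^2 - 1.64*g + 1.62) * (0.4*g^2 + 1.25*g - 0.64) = 1.072*g^4 + 2.694*g^3 - 3.1172*g^2 + 3.0746*g - 1.0368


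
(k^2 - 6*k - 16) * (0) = 0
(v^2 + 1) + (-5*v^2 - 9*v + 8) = -4*v^2 - 9*v + 9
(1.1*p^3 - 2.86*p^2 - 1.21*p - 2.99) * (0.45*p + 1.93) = 0.495*p^4 + 0.836*p^3 - 6.0643*p^2 - 3.6808*p - 5.7707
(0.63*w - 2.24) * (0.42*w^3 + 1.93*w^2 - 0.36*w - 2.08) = 0.2646*w^4 + 0.2751*w^3 - 4.55*w^2 - 0.504*w + 4.6592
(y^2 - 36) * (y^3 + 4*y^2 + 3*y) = y^5 + 4*y^4 - 33*y^3 - 144*y^2 - 108*y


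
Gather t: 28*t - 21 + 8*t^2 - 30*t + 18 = 8*t^2 - 2*t - 3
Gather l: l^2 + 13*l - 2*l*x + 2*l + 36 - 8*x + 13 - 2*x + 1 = l^2 + l*(15 - 2*x) - 10*x + 50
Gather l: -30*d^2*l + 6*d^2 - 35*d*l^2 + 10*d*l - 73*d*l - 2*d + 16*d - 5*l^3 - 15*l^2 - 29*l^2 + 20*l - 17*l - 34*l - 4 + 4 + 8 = 6*d^2 + 14*d - 5*l^3 + l^2*(-35*d - 44) + l*(-30*d^2 - 63*d - 31) + 8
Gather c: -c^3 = -c^3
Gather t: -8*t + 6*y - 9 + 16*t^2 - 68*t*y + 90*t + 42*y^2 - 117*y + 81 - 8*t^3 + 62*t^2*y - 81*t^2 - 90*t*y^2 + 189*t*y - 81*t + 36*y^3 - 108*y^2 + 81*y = -8*t^3 + t^2*(62*y - 65) + t*(-90*y^2 + 121*y + 1) + 36*y^3 - 66*y^2 - 30*y + 72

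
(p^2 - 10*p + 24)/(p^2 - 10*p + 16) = (p^2 - 10*p + 24)/(p^2 - 10*p + 16)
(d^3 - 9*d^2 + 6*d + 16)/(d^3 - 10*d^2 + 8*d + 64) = (d^2 - d - 2)/(d^2 - 2*d - 8)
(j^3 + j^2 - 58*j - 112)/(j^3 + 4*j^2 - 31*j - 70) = (j - 8)/(j - 5)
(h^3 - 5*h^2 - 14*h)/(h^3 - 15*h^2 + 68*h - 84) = h*(h + 2)/(h^2 - 8*h + 12)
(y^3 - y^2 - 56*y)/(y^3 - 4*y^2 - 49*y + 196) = y*(y - 8)/(y^2 - 11*y + 28)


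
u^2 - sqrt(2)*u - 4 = (u - 2*sqrt(2))*(u + sqrt(2))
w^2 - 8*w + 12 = (w - 6)*(w - 2)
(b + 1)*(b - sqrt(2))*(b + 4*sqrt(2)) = b^3 + b^2 + 3*sqrt(2)*b^2 - 8*b + 3*sqrt(2)*b - 8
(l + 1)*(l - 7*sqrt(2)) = l^2 - 7*sqrt(2)*l + l - 7*sqrt(2)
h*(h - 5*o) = h^2 - 5*h*o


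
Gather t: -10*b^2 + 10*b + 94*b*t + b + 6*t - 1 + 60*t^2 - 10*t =-10*b^2 + 11*b + 60*t^2 + t*(94*b - 4) - 1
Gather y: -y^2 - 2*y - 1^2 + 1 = -y^2 - 2*y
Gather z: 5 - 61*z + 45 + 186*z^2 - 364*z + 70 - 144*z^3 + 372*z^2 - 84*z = -144*z^3 + 558*z^2 - 509*z + 120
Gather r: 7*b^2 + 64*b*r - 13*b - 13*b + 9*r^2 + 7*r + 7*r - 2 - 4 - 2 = 7*b^2 - 26*b + 9*r^2 + r*(64*b + 14) - 8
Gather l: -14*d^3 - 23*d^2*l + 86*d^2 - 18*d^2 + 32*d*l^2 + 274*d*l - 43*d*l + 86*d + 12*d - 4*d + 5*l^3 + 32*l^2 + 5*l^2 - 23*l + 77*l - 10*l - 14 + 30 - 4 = -14*d^3 + 68*d^2 + 94*d + 5*l^3 + l^2*(32*d + 37) + l*(-23*d^2 + 231*d + 44) + 12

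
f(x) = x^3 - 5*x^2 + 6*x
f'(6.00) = 54.00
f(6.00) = 72.00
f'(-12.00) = 558.00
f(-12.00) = -2520.00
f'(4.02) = 14.28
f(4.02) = 8.28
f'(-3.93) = 91.63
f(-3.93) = -161.50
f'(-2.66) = 53.83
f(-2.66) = -70.16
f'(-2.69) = 54.61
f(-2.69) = -71.79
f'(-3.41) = 74.98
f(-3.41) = -118.25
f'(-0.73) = 14.90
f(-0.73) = -7.43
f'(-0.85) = 16.67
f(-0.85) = -9.33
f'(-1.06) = 19.97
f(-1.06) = -13.17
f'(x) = 3*x^2 - 10*x + 6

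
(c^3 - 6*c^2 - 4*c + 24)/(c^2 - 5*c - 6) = (c^2 - 4)/(c + 1)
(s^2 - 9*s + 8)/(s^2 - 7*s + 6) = (s - 8)/(s - 6)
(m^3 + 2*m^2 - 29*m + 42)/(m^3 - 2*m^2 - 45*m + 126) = (m - 2)/(m - 6)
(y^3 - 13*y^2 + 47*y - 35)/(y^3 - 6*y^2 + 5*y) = (y - 7)/y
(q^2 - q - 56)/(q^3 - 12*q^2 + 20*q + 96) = (q + 7)/(q^2 - 4*q - 12)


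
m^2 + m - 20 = (m - 4)*(m + 5)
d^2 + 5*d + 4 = (d + 1)*(d + 4)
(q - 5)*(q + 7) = q^2 + 2*q - 35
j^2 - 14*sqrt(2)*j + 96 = (j - 8*sqrt(2))*(j - 6*sqrt(2))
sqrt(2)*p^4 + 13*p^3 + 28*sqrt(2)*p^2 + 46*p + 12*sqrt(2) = (p + sqrt(2))*(p + 2*sqrt(2))*(p + 3*sqrt(2))*(sqrt(2)*p + 1)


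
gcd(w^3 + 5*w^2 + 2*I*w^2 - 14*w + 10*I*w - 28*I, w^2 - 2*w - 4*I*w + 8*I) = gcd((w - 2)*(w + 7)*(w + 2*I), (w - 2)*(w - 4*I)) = w - 2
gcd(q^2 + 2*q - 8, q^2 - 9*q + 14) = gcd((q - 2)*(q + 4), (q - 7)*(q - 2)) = q - 2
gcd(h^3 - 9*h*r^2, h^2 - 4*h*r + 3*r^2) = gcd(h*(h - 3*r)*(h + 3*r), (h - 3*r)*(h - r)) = -h + 3*r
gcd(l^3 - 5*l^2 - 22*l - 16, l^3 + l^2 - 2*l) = l + 2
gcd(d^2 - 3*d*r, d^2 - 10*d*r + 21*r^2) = -d + 3*r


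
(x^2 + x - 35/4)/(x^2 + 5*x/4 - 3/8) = 2*(4*x^2 + 4*x - 35)/(8*x^2 + 10*x - 3)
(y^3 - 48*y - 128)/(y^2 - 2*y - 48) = (y^2 + 8*y + 16)/(y + 6)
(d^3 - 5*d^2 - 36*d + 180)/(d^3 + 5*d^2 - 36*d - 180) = (d - 5)/(d + 5)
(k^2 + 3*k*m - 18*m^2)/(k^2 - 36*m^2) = (k - 3*m)/(k - 6*m)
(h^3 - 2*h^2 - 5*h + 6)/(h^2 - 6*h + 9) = (h^2 + h - 2)/(h - 3)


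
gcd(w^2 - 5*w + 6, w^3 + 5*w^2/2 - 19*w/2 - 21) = w - 3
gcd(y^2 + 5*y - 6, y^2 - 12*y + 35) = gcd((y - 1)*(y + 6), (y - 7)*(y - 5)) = 1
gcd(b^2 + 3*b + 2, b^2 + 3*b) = 1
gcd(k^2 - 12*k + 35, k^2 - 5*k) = k - 5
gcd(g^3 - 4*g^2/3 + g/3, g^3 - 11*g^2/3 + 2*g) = g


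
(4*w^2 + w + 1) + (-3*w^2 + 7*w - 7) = w^2 + 8*w - 6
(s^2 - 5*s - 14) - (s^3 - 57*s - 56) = -s^3 + s^2 + 52*s + 42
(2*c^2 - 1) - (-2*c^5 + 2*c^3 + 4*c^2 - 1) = 2*c^5 - 2*c^3 - 2*c^2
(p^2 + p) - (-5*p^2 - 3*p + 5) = 6*p^2 + 4*p - 5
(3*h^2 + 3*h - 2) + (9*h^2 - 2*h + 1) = 12*h^2 + h - 1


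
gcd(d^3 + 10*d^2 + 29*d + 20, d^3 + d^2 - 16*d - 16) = d^2 + 5*d + 4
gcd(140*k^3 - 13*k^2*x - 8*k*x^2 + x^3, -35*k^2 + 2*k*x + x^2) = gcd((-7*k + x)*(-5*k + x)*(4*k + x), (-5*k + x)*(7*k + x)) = -5*k + x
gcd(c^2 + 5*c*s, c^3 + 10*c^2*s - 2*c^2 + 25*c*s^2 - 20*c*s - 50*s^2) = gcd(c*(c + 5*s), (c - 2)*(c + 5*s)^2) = c + 5*s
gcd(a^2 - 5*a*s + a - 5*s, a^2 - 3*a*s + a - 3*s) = a + 1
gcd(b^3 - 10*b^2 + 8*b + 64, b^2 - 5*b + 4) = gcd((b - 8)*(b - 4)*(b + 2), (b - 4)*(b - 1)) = b - 4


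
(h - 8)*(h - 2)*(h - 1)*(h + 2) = h^4 - 9*h^3 + 4*h^2 + 36*h - 32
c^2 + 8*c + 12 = (c + 2)*(c + 6)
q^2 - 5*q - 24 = (q - 8)*(q + 3)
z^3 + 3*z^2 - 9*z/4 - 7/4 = (z - 1)*(z + 1/2)*(z + 7/2)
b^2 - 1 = (b - 1)*(b + 1)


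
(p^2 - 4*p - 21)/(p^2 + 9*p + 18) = (p - 7)/(p + 6)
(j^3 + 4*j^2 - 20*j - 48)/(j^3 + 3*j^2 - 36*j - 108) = (j^2 - 2*j - 8)/(j^2 - 3*j - 18)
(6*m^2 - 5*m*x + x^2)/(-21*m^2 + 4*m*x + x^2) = (-2*m + x)/(7*m + x)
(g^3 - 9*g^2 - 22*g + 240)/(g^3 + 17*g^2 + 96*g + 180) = (g^2 - 14*g + 48)/(g^2 + 12*g + 36)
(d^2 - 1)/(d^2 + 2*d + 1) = (d - 1)/(d + 1)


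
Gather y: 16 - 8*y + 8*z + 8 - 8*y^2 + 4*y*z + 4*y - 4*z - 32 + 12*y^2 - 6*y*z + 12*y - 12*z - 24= 4*y^2 + y*(8 - 2*z) - 8*z - 32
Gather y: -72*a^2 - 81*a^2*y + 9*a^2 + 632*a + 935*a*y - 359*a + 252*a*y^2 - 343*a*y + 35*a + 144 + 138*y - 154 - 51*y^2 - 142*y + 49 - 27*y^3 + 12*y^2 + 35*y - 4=-63*a^2 + 308*a - 27*y^3 + y^2*(252*a - 39) + y*(-81*a^2 + 592*a + 31) + 35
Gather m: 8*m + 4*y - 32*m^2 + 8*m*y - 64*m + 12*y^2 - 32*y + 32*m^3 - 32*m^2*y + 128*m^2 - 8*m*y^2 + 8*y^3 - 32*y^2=32*m^3 + m^2*(96 - 32*y) + m*(-8*y^2 + 8*y - 56) + 8*y^3 - 20*y^2 - 28*y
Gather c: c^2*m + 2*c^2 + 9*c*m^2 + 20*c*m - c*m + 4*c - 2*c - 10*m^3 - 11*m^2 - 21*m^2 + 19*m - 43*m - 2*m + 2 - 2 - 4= c^2*(m + 2) + c*(9*m^2 + 19*m + 2) - 10*m^3 - 32*m^2 - 26*m - 4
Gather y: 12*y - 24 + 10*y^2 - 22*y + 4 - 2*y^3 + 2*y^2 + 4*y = -2*y^3 + 12*y^2 - 6*y - 20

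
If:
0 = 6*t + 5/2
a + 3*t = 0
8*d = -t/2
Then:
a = 5/4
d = 5/192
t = -5/12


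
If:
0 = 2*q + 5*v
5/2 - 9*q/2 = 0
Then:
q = 5/9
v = -2/9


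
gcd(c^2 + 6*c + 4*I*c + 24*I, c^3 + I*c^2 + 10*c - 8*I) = c + 4*I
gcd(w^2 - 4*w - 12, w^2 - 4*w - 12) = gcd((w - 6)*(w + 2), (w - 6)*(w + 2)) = w^2 - 4*w - 12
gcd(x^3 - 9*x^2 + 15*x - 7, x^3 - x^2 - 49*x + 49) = x^2 - 8*x + 7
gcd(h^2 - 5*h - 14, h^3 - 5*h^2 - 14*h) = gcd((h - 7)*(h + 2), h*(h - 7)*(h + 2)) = h^2 - 5*h - 14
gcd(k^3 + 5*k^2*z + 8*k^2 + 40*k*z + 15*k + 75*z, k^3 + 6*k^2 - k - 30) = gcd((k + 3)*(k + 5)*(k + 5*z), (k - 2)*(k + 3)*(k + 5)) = k^2 + 8*k + 15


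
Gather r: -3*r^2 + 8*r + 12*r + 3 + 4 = -3*r^2 + 20*r + 7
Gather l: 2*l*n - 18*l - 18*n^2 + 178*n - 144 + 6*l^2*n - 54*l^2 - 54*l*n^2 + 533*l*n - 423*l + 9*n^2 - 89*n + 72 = l^2*(6*n - 54) + l*(-54*n^2 + 535*n - 441) - 9*n^2 + 89*n - 72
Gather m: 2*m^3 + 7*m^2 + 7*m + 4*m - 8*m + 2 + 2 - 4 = 2*m^3 + 7*m^2 + 3*m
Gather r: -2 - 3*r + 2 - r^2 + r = -r^2 - 2*r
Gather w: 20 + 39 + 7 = 66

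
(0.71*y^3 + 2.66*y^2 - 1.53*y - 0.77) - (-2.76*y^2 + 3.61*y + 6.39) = 0.71*y^3 + 5.42*y^2 - 5.14*y - 7.16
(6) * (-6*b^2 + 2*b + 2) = -36*b^2 + 12*b + 12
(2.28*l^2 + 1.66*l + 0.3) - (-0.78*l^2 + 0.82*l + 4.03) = 3.06*l^2 + 0.84*l - 3.73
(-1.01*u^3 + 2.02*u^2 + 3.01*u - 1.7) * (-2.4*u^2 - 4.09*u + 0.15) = 2.424*u^5 - 0.7171*u^4 - 15.6373*u^3 - 7.9279*u^2 + 7.4045*u - 0.255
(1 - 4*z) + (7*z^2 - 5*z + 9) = 7*z^2 - 9*z + 10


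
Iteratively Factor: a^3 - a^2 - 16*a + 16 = (a - 1)*(a^2 - 16) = (a - 4)*(a - 1)*(a + 4)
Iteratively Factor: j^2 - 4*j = (j)*(j - 4)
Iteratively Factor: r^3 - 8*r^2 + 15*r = (r - 3)*(r^2 - 5*r) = r*(r - 3)*(r - 5)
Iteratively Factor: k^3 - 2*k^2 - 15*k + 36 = (k + 4)*(k^2 - 6*k + 9) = (k - 3)*(k + 4)*(k - 3)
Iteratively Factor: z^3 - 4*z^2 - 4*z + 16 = (z + 2)*(z^2 - 6*z + 8) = (z - 4)*(z + 2)*(z - 2)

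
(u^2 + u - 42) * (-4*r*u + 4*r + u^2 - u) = -4*r*u^3 + 172*r*u - 168*r + u^4 - 43*u^2 + 42*u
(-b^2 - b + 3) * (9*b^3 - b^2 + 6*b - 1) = -9*b^5 - 8*b^4 + 22*b^3 - 8*b^2 + 19*b - 3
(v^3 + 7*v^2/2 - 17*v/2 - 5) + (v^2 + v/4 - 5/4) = v^3 + 9*v^2/2 - 33*v/4 - 25/4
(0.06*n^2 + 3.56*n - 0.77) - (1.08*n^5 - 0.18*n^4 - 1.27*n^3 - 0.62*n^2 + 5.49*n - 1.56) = -1.08*n^5 + 0.18*n^4 + 1.27*n^3 + 0.68*n^2 - 1.93*n + 0.79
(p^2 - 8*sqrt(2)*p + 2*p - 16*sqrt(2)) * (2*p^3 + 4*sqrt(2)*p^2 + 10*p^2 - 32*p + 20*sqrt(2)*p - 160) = 2*p^5 - 12*sqrt(2)*p^4 + 14*p^4 - 84*sqrt(2)*p^3 - 76*p^3 - 672*p^2 + 136*sqrt(2)*p^2 - 960*p + 1792*sqrt(2)*p + 2560*sqrt(2)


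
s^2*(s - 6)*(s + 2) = s^4 - 4*s^3 - 12*s^2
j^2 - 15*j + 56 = (j - 8)*(j - 7)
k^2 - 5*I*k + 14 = (k - 7*I)*(k + 2*I)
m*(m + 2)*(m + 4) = m^3 + 6*m^2 + 8*m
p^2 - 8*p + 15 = (p - 5)*(p - 3)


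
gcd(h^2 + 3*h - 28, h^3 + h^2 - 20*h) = h - 4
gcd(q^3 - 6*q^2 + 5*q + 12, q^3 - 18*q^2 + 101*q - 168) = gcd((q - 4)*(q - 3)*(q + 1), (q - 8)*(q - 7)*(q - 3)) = q - 3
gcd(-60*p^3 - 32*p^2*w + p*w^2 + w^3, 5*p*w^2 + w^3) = 5*p + w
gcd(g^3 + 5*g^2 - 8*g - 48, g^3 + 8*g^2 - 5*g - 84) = g^2 + g - 12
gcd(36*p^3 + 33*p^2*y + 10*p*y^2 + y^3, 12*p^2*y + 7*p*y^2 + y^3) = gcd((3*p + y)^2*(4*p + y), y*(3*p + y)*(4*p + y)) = 12*p^2 + 7*p*y + y^2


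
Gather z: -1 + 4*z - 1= 4*z - 2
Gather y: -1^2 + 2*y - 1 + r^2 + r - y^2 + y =r^2 + r - y^2 + 3*y - 2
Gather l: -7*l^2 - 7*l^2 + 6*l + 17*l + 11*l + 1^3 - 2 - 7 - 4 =-14*l^2 + 34*l - 12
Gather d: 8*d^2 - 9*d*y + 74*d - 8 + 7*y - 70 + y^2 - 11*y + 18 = 8*d^2 + d*(74 - 9*y) + y^2 - 4*y - 60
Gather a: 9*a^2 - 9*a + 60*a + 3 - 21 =9*a^2 + 51*a - 18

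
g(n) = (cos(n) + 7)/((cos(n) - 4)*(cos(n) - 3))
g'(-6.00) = -0.34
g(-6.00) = 1.28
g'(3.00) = -0.03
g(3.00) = 0.30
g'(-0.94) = 0.63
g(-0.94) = 0.92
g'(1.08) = -0.60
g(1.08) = 0.84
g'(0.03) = -0.04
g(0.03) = 1.33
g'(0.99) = -0.62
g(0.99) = 0.89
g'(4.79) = 0.45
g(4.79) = 0.62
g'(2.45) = -0.14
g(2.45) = 0.35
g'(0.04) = -0.05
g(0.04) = 1.33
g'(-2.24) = 0.19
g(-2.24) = 0.38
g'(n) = -sin(n)/((cos(n) - 4)*(cos(n) - 3)) + (cos(n) + 7)*sin(n)/((cos(n) - 4)*(cos(n) - 3)^2) + (cos(n) + 7)*sin(n)/((cos(n) - 4)^2*(cos(n) - 3)) = (cos(n)^2 + 14*cos(n) - 61)*sin(n)/((cos(n) - 4)^2*(cos(n) - 3)^2)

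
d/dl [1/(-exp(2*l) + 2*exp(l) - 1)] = 2*(exp(l) - 1)*exp(l)/(exp(2*l) - 2*exp(l) + 1)^2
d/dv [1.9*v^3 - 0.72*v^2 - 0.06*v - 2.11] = 5.7*v^2 - 1.44*v - 0.06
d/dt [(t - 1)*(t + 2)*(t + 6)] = 3*t^2 + 14*t + 4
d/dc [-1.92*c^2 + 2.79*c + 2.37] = 2.79 - 3.84*c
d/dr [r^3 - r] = 3*r^2 - 1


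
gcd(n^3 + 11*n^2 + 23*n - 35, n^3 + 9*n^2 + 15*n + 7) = n + 7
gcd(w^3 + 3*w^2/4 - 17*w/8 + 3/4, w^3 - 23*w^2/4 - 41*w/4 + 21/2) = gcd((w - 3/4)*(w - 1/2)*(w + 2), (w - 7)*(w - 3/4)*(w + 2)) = w^2 + 5*w/4 - 3/2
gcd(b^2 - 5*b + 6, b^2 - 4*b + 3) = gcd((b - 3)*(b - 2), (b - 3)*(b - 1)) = b - 3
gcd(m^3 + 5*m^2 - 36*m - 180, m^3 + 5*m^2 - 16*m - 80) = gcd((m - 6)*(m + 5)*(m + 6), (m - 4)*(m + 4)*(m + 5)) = m + 5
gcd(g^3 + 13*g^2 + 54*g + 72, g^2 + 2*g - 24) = g + 6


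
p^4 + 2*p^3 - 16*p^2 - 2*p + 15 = (p - 3)*(p - 1)*(p + 1)*(p + 5)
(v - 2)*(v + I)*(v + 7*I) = v^3 - 2*v^2 + 8*I*v^2 - 7*v - 16*I*v + 14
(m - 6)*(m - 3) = m^2 - 9*m + 18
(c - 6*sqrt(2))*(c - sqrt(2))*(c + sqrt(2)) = c^3 - 6*sqrt(2)*c^2 - 2*c + 12*sqrt(2)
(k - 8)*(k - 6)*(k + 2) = k^3 - 12*k^2 + 20*k + 96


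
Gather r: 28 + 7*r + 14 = 7*r + 42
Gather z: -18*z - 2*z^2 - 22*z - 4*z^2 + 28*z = -6*z^2 - 12*z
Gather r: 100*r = 100*r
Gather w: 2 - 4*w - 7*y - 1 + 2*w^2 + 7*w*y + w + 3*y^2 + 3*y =2*w^2 + w*(7*y - 3) + 3*y^2 - 4*y + 1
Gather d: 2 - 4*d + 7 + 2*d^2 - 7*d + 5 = 2*d^2 - 11*d + 14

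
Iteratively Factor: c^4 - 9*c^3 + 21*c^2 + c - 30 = (c - 5)*(c^3 - 4*c^2 + c + 6) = (c - 5)*(c - 3)*(c^2 - c - 2) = (c - 5)*(c - 3)*(c - 2)*(c + 1)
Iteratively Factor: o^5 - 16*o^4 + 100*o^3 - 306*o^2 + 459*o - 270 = (o - 3)*(o^4 - 13*o^3 + 61*o^2 - 123*o + 90) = (o - 3)*(o - 2)*(o^3 - 11*o^2 + 39*o - 45) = (o - 3)^2*(o - 2)*(o^2 - 8*o + 15) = (o - 5)*(o - 3)^2*(o - 2)*(o - 3)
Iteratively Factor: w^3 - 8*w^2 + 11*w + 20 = (w - 5)*(w^2 - 3*w - 4) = (w - 5)*(w - 4)*(w + 1)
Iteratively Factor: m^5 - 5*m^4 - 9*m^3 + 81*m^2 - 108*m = (m - 3)*(m^4 - 2*m^3 - 15*m^2 + 36*m) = (m - 3)*(m + 4)*(m^3 - 6*m^2 + 9*m) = (m - 3)^2*(m + 4)*(m^2 - 3*m) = (m - 3)^3*(m + 4)*(m)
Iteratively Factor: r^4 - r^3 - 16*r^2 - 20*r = (r - 5)*(r^3 + 4*r^2 + 4*r) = (r - 5)*(r + 2)*(r^2 + 2*r) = r*(r - 5)*(r + 2)*(r + 2)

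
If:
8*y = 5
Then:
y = 5/8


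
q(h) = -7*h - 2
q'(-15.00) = -7.00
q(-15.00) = 103.00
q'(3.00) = -7.00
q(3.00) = -23.00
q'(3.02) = -7.00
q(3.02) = -23.14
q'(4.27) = -7.00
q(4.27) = -31.89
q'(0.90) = -7.00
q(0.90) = -8.30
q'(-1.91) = -7.00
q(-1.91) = 11.37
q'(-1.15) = -7.00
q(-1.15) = 6.05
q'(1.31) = -7.00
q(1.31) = -11.17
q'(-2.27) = -7.00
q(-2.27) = 13.89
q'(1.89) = -7.00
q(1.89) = -15.23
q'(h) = -7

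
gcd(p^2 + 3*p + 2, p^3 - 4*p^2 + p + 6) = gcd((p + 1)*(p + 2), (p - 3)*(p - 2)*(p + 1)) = p + 1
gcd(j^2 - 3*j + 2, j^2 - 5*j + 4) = j - 1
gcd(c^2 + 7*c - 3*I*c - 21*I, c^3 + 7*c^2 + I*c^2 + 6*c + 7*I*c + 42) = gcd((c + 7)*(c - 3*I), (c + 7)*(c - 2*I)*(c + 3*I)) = c + 7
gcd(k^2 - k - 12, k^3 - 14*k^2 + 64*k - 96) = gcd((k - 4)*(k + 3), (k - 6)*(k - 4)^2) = k - 4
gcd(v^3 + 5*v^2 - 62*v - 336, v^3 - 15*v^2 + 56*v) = v - 8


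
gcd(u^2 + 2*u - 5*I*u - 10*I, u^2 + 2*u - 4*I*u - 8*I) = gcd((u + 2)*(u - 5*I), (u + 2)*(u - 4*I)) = u + 2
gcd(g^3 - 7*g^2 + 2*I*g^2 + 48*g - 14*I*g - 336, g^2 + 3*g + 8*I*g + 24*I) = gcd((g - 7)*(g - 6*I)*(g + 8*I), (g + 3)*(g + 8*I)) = g + 8*I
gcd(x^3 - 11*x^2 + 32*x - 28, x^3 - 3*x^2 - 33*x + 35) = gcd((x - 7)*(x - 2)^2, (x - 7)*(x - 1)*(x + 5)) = x - 7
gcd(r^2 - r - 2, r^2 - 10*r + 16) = r - 2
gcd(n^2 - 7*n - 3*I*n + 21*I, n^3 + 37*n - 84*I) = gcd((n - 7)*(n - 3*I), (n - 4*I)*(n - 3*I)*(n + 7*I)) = n - 3*I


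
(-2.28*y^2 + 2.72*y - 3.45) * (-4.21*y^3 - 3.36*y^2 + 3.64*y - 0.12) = 9.5988*y^5 - 3.7904*y^4 - 2.9139*y^3 + 21.7664*y^2 - 12.8844*y + 0.414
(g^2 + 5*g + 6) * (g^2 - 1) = g^4 + 5*g^3 + 5*g^2 - 5*g - 6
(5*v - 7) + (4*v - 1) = 9*v - 8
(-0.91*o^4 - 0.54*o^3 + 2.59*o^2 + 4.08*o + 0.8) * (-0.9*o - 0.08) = 0.819*o^5 + 0.5588*o^4 - 2.2878*o^3 - 3.8792*o^2 - 1.0464*o - 0.064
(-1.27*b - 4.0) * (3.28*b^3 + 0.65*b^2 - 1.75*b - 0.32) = -4.1656*b^4 - 13.9455*b^3 - 0.3775*b^2 + 7.4064*b + 1.28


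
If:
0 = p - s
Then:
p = s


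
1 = 1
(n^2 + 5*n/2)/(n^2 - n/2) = (2*n + 5)/(2*n - 1)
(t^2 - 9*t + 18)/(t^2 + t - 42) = (t - 3)/(t + 7)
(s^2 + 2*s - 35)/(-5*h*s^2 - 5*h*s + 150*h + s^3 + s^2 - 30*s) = (s + 7)/(-5*h*s - 30*h + s^2 + 6*s)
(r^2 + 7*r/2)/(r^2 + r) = (r + 7/2)/(r + 1)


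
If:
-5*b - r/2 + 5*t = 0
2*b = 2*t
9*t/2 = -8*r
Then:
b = 0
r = 0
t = 0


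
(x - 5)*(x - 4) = x^2 - 9*x + 20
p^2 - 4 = (p - 2)*(p + 2)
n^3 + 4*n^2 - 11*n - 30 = (n - 3)*(n + 2)*(n + 5)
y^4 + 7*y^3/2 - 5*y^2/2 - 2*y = y*(y - 1)*(y + 1/2)*(y + 4)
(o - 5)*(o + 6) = o^2 + o - 30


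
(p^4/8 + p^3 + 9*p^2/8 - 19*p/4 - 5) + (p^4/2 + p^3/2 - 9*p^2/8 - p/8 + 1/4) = 5*p^4/8 + 3*p^3/2 - 39*p/8 - 19/4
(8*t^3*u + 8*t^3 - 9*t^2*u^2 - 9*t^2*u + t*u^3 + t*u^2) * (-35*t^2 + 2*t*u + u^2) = -280*t^5*u - 280*t^5 + 331*t^4*u^2 + 331*t^4*u - 45*t^3*u^3 - 45*t^3*u^2 - 7*t^2*u^4 - 7*t^2*u^3 + t*u^5 + t*u^4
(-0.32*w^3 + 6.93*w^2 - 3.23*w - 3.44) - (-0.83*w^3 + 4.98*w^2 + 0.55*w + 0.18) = 0.51*w^3 + 1.95*w^2 - 3.78*w - 3.62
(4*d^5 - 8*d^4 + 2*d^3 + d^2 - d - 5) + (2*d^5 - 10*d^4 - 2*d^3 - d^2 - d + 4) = 6*d^5 - 18*d^4 - 2*d - 1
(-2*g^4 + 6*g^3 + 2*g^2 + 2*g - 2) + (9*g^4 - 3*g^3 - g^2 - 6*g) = 7*g^4 + 3*g^3 + g^2 - 4*g - 2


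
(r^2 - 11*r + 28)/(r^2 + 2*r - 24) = (r - 7)/(r + 6)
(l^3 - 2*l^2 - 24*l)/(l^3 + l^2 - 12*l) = (l - 6)/(l - 3)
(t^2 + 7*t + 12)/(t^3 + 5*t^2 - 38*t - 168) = (t + 3)/(t^2 + t - 42)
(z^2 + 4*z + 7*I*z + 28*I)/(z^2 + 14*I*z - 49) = (z + 4)/(z + 7*I)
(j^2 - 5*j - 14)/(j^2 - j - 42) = (j + 2)/(j + 6)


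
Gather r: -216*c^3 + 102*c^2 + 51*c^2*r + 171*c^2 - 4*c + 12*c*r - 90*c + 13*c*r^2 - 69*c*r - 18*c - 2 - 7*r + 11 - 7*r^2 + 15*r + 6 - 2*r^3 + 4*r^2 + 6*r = -216*c^3 + 273*c^2 - 112*c - 2*r^3 + r^2*(13*c - 3) + r*(51*c^2 - 57*c + 14) + 15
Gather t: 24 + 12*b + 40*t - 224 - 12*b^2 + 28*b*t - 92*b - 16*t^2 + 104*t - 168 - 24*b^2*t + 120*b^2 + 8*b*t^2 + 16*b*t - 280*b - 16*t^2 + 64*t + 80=108*b^2 - 360*b + t^2*(8*b - 32) + t*(-24*b^2 + 44*b + 208) - 288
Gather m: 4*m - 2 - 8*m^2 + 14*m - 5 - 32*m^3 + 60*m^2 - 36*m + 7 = -32*m^3 + 52*m^2 - 18*m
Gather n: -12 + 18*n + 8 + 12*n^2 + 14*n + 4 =12*n^2 + 32*n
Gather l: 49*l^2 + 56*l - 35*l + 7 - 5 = 49*l^2 + 21*l + 2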